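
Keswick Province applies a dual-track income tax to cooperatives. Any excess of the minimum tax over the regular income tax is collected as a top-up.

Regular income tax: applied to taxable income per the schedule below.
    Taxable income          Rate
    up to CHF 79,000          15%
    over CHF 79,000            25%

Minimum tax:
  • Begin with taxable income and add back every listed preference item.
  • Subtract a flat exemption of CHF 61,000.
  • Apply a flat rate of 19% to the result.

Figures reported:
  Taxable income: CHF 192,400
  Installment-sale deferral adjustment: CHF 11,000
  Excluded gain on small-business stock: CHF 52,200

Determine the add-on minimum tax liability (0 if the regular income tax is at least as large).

Regular income tax:
  CHF 79,000 × 15% = CHF 11,850
  CHF 113,400 × 25% = CHF 28,350
  → CHF 40,200

Minimum tax:
  Adjusted income: CHF 192,400 + CHF 11,000 + CHF 52,200 = CHF 255,600
  Less exemption CHF 61,000 → base CHF 194,600
  CHF 194,600 × 19% = CHF 36,974

CHF 36,974 ≤ CHF 40,200, so no add-on is due.

CHF 0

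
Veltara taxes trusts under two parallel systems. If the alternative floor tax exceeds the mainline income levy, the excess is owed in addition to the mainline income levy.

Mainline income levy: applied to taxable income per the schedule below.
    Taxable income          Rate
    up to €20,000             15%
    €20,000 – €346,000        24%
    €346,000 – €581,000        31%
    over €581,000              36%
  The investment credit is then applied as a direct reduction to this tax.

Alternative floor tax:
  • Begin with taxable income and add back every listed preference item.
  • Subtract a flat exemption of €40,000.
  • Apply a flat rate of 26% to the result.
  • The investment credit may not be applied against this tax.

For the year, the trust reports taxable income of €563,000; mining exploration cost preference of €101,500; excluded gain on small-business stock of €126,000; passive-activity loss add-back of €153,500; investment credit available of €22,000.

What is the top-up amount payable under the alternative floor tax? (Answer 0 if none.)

€108,530

Alternative floor tax:
  Adjusted income: €563,000 + €101,500 + €126,000 + €153,500 = €944,000
  Less exemption €40,000 → base €904,000
  €904,000 × 26% = €235,040

Mainline income levy:
  €20,000 × 15% = €3,000
  €326,000 × 24% = €78,240
  €217,000 × 31% = €67,270
  → €148,510
  Less investment credit €22,000 → €126,510

Excess of alternative floor tax over mainline income levy: €235,040 − €126,510 = €108,530.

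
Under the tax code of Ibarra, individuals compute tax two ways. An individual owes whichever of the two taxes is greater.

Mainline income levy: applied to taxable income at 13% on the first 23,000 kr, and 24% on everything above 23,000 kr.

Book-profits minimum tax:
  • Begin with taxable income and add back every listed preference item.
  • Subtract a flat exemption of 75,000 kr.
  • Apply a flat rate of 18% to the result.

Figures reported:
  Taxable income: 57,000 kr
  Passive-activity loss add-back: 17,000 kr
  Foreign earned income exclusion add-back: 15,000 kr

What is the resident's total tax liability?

Mainline income levy:
  23,000 kr × 13% = 2,990 kr
  34,000 kr × 24% = 8,160 kr
  → 11,150 kr

Book-profits minimum tax:
  Adjusted income: 57,000 kr + 17,000 kr + 15,000 kr = 89,000 kr
  Less exemption 75,000 kr → base 14,000 kr
  14,000 kr × 18% = 2,520 kr

11,150 kr > 2,520 kr, so the mainline income levy governs.

11,150 kr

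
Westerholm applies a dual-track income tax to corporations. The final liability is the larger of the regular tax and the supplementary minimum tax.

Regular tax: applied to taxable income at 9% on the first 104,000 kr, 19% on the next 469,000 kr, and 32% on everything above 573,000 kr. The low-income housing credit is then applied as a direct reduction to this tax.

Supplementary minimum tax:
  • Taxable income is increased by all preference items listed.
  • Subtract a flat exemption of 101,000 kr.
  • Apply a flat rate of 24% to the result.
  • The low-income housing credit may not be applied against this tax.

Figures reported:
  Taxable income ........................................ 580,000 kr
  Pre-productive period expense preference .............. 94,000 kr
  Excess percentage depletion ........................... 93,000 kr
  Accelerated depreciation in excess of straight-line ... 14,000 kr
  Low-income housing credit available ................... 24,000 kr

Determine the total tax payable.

Regular tax:
  104,000 kr × 9% = 9,360 kr
  469,000 kr × 19% = 89,110 kr
  7,000 kr × 32% = 2,240 kr
  → 100,710 kr
  Less low-income housing credit 24,000 kr → 76,710 kr

Supplementary minimum tax:
  Adjusted income: 580,000 kr + 94,000 kr + 93,000 kr + 14,000 kr = 781,000 kr
  Less exemption 101,000 kr → base 680,000 kr
  680,000 kr × 24% = 163,200 kr

163,200 kr > 76,710 kr, so the supplementary minimum tax is the binding amount.

163,200 kr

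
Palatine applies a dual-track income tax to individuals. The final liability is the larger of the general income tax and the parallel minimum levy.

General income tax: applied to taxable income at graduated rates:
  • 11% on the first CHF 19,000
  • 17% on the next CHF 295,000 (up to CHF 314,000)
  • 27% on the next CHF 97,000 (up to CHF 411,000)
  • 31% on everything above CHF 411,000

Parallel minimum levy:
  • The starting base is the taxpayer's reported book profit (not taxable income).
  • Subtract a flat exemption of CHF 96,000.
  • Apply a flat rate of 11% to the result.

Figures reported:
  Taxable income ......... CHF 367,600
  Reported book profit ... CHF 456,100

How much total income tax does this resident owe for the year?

General income tax:
  CHF 19,000 × 11% = CHF 2,090
  CHF 295,000 × 17% = CHF 50,150
  CHF 53,600 × 27% = CHF 14,472
  → CHF 66,712

Parallel minimum levy:
  Base (reported book profit): CHF 456,100
  Less exemption CHF 96,000 → base CHF 360,100
  CHF 360,100 × 11% = CHF 39,611

CHF 66,712 > CHF 39,611, so the general income tax governs.

CHF 66,712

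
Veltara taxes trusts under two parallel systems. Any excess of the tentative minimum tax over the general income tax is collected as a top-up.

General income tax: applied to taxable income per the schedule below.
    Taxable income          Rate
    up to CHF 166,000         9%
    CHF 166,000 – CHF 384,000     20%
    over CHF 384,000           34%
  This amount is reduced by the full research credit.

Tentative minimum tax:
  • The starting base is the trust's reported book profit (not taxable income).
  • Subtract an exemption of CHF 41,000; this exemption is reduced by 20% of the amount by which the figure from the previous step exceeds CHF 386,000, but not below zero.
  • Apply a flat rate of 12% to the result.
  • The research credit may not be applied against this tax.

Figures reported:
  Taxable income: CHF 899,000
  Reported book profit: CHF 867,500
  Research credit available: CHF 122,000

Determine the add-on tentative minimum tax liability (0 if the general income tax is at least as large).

Tentative minimum tax:
  Base (reported book profit): CHF 867,500
  Exemption: 20% × (CHF 867,500 − CHF 386,000) = CHF 96,300 ≥ CHF 41,000, so the exemption is fully phased out
  Base: CHF 867,500 − CHF 0 = CHF 867,500
  CHF 867,500 × 12% = CHF 104,100

General income tax:
  CHF 166,000 × 9% = CHF 14,940
  CHF 218,000 × 20% = CHF 43,600
  CHF 515,000 × 34% = CHF 175,100
  → CHF 233,640
  Less research credit CHF 122,000 → CHF 111,640

CHF 104,100 ≤ CHF 111,640, so no add-on is due.

CHF 0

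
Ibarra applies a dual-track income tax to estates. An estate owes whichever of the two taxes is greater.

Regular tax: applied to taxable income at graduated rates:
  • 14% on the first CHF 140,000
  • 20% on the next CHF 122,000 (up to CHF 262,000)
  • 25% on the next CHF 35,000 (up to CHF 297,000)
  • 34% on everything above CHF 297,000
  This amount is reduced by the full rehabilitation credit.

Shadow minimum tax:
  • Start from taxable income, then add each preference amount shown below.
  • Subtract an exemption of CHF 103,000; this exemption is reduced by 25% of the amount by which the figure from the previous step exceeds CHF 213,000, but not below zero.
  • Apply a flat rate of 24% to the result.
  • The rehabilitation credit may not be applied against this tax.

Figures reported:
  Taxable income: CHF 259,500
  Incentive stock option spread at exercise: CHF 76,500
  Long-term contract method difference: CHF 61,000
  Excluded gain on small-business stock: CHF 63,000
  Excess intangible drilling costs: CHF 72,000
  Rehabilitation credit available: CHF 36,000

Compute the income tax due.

Regular tax:
  CHF 140,000 × 14% = CHF 19,600
  CHF 119,500 × 20% = CHF 23,900
  → CHF 43,500
  Less rehabilitation credit CHF 36,000 → CHF 7,500

Shadow minimum tax:
  Adjusted income: CHF 259,500 + CHF 76,500 + CHF 61,000 + CHF 63,000 + CHF 72,000 = CHF 532,000
  Exemption: CHF 103,000 − 25% × (CHF 532,000 − CHF 213,000) = CHF 103,000 − CHF 79,750 = CHF 23,250
  Base: CHF 532,000 − CHF 23,250 = CHF 508,750
  CHF 508,750 × 24% = CHF 122,100

CHF 122,100 > CHF 7,500, so the shadow minimum tax is the binding amount.

CHF 122,100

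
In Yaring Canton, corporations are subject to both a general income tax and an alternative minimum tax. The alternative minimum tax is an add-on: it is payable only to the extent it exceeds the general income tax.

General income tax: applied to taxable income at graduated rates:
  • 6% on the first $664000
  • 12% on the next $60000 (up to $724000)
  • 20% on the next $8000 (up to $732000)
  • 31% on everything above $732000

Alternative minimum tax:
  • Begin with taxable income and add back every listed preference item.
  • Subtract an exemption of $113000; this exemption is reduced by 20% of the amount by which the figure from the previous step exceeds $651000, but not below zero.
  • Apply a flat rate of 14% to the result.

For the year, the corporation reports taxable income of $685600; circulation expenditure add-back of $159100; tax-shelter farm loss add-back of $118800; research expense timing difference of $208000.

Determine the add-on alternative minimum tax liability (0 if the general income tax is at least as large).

$120332

Alternative minimum tax:
  Adjusted income: $685600 + $159100 + $118800 + $208000 = $1171500
  Exemption: $113000 − 20% × ($1171500 − $651000) = $113000 − $104100 = $8900
  Base: $1171500 − $8900 = $1162600
  $1162600 × 14% = $162764

General income tax:
  $664000 × 6% = $39840
  $21600 × 12% = $2592
  → $42432

Excess of alternative minimum tax over general income tax: $162764 − $42432 = $120332.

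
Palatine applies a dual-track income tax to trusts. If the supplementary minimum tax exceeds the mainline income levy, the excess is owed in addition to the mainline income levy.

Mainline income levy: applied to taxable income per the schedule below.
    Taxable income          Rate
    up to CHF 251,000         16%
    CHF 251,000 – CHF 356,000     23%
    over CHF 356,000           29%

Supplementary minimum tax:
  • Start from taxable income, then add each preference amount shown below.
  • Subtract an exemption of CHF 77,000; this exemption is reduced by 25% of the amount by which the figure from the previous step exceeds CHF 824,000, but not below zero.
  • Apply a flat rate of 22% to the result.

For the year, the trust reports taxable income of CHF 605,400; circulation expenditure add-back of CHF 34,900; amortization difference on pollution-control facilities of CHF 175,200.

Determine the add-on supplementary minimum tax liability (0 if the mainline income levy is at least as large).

CHF 25,834

Supplementary minimum tax:
  Adjusted income: CHF 605,400 + CHF 34,900 + CHF 175,200 = CHF 815,500
  Exemption: CHF 815,500 ≤ CHF 824,000, so full CHF 77,000 applies
  Base: CHF 815,500 − CHF 77,000 = CHF 738,500
  CHF 738,500 × 22% = CHF 162,470

Mainline income levy:
  CHF 251,000 × 16% = CHF 40,160
  CHF 105,000 × 23% = CHF 24,150
  CHF 249,400 × 29% = CHF 72,326
  → CHF 136,636

Excess of supplementary minimum tax over mainline income levy: CHF 162,470 − CHF 136,636 = CHF 25,834.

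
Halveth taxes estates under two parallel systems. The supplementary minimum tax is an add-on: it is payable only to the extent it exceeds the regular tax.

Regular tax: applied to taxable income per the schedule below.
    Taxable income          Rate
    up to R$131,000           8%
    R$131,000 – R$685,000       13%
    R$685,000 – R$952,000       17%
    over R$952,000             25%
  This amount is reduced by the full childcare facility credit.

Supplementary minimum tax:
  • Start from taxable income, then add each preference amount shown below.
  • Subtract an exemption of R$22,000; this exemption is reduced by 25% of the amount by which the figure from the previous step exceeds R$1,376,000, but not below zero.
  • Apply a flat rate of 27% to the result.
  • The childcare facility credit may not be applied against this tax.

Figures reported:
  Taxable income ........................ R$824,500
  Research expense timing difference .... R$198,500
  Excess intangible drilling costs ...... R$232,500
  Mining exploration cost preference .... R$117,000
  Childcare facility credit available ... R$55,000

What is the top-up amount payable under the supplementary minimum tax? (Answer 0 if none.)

Regular tax:
  R$131,000 × 8% = R$10,480
  R$554,000 × 13% = R$72,020
  R$139,500 × 17% = R$23,715
  → R$106,215
  Less childcare facility credit R$55,000 → R$51,215

Supplementary minimum tax:
  Adjusted income: R$824,500 + R$198,500 + R$232,500 + R$117,000 = R$1,372,500
  Exemption: R$1,372,500 ≤ R$1,376,000, so full R$22,000 applies
  Base: R$1,372,500 − R$22,000 = R$1,350,500
  R$1,350,500 × 27% = R$364,635

Excess of supplementary minimum tax over regular tax: R$364,635 − R$51,215 = R$313,420.

R$313,420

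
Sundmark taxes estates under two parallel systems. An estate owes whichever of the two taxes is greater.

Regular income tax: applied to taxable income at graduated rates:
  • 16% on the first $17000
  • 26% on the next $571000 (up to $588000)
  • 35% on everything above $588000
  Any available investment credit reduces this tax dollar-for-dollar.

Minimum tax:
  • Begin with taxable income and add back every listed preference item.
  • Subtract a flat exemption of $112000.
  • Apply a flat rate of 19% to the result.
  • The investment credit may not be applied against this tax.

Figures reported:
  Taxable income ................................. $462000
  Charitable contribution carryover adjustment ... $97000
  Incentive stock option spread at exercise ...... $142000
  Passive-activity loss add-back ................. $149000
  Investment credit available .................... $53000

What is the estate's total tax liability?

Minimum tax:
  Adjusted income: $462000 + $97000 + $142000 + $149000 = $850000
  Less exemption $112000 → base $738000
  $738000 × 19% = $140220

Regular income tax:
  $17000 × 16% = $2720
  $445000 × 26% = $115700
  → $118420
  Less investment credit $53000 → $65420

$140220 > $65420, so the minimum tax is the binding amount.

$140220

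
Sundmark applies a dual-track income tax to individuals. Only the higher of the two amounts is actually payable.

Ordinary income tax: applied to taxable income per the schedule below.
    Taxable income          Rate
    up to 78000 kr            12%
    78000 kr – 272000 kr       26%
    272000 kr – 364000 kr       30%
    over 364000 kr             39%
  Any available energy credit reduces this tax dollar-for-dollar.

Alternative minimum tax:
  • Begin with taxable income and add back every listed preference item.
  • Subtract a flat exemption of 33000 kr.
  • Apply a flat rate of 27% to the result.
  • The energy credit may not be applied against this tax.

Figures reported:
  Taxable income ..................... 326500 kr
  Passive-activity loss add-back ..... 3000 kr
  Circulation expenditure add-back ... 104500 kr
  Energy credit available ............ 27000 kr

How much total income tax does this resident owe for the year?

108270 kr

Ordinary income tax:
  78000 kr × 12% = 9360 kr
  194000 kr × 26% = 50440 kr
  54500 kr × 30% = 16350 kr
  → 76150 kr
  Less energy credit 27000 kr → 49150 kr

Alternative minimum tax:
  Adjusted income: 326500 kr + 3000 kr + 104500 kr = 434000 kr
  Less exemption 33000 kr → base 401000 kr
  401000 kr × 27% = 108270 kr

108270 kr > 49150 kr, so the alternative minimum tax is the binding amount.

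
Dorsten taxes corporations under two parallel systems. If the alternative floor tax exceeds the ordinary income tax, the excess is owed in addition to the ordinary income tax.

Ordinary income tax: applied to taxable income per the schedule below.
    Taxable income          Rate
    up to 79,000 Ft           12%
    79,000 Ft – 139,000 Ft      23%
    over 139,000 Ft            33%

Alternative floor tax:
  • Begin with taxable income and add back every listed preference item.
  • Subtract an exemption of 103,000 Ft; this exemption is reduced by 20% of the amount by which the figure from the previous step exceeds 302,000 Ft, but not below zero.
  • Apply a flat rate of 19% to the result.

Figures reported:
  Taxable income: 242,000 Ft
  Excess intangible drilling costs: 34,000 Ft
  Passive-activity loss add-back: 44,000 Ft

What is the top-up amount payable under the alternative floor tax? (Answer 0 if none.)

Alternative floor tax:
  Adjusted income: 242,000 Ft + 34,000 Ft + 44,000 Ft = 320,000 Ft
  Exemption: 103,000 Ft − 20% × (320,000 Ft − 302,000 Ft) = 103,000 Ft − 3,600 Ft = 99,400 Ft
  Base: 320,000 Ft − 99,400 Ft = 220,600 Ft
  220,600 Ft × 19% = 41,914 Ft

Ordinary income tax:
  79,000 Ft × 12% = 9,480 Ft
  60,000 Ft × 23% = 13,800 Ft
  103,000 Ft × 33% = 33,990 Ft
  → 57,270 Ft

41,914 Ft ≤ 57,270 Ft, so no add-on is due.

0 Ft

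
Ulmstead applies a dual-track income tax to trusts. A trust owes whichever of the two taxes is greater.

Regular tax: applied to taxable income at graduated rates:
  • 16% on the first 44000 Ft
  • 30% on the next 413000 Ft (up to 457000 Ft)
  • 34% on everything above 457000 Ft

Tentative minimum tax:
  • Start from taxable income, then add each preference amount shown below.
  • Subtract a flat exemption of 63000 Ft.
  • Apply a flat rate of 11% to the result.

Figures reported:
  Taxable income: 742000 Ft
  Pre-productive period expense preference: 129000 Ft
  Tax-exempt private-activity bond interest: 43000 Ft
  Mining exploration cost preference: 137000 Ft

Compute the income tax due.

Tentative minimum tax:
  Adjusted income: 742000 Ft + 129000 Ft + 43000 Ft + 137000 Ft = 1051000 Ft
  Less exemption 63000 Ft → base 988000 Ft
  988000 Ft × 11% = 108680 Ft

Regular tax:
  44000 Ft × 16% = 7040 Ft
  413000 Ft × 30% = 123900 Ft
  285000 Ft × 34% = 96900 Ft
  → 227840 Ft

227840 Ft > 108680 Ft, so the regular tax governs.

227840 Ft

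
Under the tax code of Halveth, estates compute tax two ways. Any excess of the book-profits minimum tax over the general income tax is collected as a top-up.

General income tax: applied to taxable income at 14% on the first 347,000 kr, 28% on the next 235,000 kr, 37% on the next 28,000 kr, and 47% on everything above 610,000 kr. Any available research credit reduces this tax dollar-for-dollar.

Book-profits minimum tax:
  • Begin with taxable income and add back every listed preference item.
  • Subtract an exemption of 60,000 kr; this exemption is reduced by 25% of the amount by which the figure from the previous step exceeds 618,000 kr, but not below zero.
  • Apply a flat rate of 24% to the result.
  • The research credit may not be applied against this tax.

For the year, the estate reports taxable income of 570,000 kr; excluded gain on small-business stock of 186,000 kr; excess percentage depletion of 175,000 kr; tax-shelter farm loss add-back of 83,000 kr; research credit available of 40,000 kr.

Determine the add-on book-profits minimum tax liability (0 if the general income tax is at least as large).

Book-profits minimum tax:
  Adjusted income: 570,000 kr + 186,000 kr + 175,000 kr + 83,000 kr = 1,014,000 kr
  Exemption: 25% × (1,014,000 kr − 618,000 kr) = 99,000 kr ≥ 60,000 kr, so the exemption is fully phased out
  Base: 1,014,000 kr − 0 kr = 1,014,000 kr
  1,014,000 kr × 24% = 243,360 kr

General income tax:
  347,000 kr × 14% = 48,580 kr
  223,000 kr × 28% = 62,440 kr
  → 111,020 kr
  Less research credit 40,000 kr → 71,020 kr

Excess of book-profits minimum tax over general income tax: 243,360 kr − 71,020 kr = 172,340 kr.

172,340 kr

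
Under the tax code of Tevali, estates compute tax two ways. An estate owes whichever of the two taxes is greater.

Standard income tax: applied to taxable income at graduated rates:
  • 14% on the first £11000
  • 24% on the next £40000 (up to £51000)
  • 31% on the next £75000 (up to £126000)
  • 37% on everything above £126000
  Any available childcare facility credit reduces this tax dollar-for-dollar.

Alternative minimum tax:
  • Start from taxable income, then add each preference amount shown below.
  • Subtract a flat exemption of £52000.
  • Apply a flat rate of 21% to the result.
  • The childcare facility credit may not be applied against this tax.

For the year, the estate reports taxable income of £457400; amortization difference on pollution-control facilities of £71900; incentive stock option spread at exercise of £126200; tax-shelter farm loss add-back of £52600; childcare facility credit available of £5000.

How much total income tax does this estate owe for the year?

Alternative minimum tax:
  Adjusted income: £457400 + £71900 + £126200 + £52600 = £708100
  Less exemption £52000 → base £656100
  £656100 × 21% = £137781

Standard income tax:
  £11000 × 14% = £1540
  £40000 × 24% = £9600
  £75000 × 31% = £23250
  £331400 × 37% = £122618
  → £157008
  Less childcare facility credit £5000 → £152008

£152008 > £137781, so the standard income tax governs.

£152008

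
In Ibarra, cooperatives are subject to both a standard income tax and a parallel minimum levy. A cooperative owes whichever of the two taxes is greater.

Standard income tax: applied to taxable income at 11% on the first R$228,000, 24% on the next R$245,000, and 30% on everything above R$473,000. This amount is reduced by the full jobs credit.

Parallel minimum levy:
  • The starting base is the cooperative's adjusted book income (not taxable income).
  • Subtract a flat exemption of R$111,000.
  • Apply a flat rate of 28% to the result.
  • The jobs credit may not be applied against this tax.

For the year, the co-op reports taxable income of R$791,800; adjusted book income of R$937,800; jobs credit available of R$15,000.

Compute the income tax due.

Parallel minimum levy:
  Base (adjusted book income): R$937,800
  Less exemption R$111,000 → base R$826,800
  R$826,800 × 28% = R$231,504

Standard income tax:
  R$228,000 × 11% = R$25,080
  R$245,000 × 24% = R$58,800
  R$318,800 × 30% = R$95,640
  → R$179,520
  Less jobs credit R$15,000 → R$164,520

R$231,504 > R$164,520, so the parallel minimum levy is the binding amount.

R$231,504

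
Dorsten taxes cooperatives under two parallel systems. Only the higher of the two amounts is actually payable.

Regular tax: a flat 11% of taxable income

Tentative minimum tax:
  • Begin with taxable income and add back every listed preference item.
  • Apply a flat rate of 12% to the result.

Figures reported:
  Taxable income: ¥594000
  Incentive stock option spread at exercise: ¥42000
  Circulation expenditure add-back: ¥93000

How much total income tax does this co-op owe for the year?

Tentative minimum tax:
  Adjusted income: ¥594000 + ¥42000 + ¥93000 = ¥729000
  ¥729000 × 12% = ¥87480

Regular tax:
  ¥594000 × 11% = ¥65340

¥87480 > ¥65340, so the tentative minimum tax is the binding amount.

¥87480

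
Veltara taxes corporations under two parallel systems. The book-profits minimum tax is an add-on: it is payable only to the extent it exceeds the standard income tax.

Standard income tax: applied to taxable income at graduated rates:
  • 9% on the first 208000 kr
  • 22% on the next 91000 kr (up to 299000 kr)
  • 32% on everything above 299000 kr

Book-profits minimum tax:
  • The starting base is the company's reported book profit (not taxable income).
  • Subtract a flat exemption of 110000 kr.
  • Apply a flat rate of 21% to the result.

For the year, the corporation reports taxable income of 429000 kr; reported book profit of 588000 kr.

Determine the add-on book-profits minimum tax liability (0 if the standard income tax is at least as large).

Standard income tax:
  208000 kr × 9% = 18720 kr
  91000 kr × 22% = 20020 kr
  130000 kr × 32% = 41600 kr
  → 80340 kr

Book-profits minimum tax:
  Base (reported book profit): 588000 kr
  Less exemption 110000 kr → base 478000 kr
  478000 kr × 21% = 100380 kr

Excess of book-profits minimum tax over standard income tax: 100380 kr − 80340 kr = 20040 kr.

20040 kr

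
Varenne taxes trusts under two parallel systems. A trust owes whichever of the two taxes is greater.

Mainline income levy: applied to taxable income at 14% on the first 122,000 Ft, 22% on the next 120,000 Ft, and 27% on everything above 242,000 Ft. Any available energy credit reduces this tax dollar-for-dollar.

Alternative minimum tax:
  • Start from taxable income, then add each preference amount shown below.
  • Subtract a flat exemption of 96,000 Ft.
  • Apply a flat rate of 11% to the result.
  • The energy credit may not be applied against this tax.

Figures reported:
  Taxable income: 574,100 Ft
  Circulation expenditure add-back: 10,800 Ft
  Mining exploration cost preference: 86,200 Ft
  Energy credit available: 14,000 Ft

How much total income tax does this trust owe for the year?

119,147 Ft

Mainline income levy:
  122,000 Ft × 14% = 17,080 Ft
  120,000 Ft × 22% = 26,400 Ft
  332,100 Ft × 27% = 89,667 Ft
  → 133,147 Ft
  Less energy credit 14,000 Ft → 119,147 Ft

Alternative minimum tax:
  Adjusted income: 574,100 Ft + 10,800 Ft + 86,200 Ft = 671,100 Ft
  Less exemption 96,000 Ft → base 575,100 Ft
  575,100 Ft × 11% = 63,261 Ft

119,147 Ft > 63,261 Ft, so the mainline income levy governs.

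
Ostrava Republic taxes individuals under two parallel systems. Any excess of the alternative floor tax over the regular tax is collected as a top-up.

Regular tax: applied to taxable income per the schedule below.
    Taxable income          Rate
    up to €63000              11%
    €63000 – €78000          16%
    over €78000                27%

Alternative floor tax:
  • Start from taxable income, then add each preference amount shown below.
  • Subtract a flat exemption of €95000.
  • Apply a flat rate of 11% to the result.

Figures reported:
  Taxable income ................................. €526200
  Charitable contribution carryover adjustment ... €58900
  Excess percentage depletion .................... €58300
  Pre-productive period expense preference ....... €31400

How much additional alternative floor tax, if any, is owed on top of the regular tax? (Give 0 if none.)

Regular tax:
  €63000 × 11% = €6930
  €15000 × 16% = €2400
  €448200 × 27% = €121014
  → €130344

Alternative floor tax:
  Adjusted income: €526200 + €58900 + €58300 + €31400 = €674800
  Less exemption €95000 → base €579800
  €579800 × 11% = €63778

€63778 ≤ €130344, so no add-on is due.

€0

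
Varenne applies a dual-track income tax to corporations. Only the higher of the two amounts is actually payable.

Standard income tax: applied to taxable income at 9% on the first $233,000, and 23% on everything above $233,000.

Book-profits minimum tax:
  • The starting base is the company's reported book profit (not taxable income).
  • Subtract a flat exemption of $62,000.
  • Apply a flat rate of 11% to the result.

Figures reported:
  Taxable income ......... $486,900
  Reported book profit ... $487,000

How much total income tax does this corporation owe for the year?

Book-profits minimum tax:
  Base (reported book profit): $487,000
  Less exemption $62,000 → base $425,000
  $425,000 × 11% = $46,750

Standard income tax:
  $233,000 × 9% = $20,970
  $253,900 × 23% = $58,397
  → $79,367

$79,367 > $46,750, so the standard income tax governs.

$79,367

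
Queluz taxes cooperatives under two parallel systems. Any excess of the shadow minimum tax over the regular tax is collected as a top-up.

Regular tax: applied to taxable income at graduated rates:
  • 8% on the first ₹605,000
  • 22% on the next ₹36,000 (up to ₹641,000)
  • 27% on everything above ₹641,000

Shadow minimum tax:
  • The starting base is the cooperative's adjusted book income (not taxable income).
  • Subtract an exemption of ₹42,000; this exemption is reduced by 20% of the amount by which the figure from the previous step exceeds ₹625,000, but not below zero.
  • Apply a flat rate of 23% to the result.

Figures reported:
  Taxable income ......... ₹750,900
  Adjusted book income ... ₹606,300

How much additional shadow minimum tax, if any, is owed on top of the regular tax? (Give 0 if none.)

Shadow minimum tax:
  Base (adjusted book income): ₹606,300
  Exemption: ₹606,300 ≤ ₹625,000, so full ₹42,000 applies
  Base: ₹606,300 − ₹42,000 = ₹564,300
  ₹564,300 × 23% = ₹129,789

Regular tax:
  ₹605,000 × 8% = ₹48,400
  ₹36,000 × 22% = ₹7,920
  ₹109,900 × 27% = ₹29,673
  → ₹85,993

Excess of shadow minimum tax over regular tax: ₹129,789 − ₹85,993 = ₹43,796.

₹43,796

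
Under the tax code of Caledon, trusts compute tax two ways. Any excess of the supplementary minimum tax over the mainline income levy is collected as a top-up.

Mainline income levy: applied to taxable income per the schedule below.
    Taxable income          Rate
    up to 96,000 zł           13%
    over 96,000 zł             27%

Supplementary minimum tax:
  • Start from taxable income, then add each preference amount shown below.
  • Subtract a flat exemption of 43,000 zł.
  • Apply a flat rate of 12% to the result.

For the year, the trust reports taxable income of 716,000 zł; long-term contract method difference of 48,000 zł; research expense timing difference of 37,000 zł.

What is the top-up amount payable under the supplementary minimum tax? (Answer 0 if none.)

Supplementary minimum tax:
  Adjusted income: 716,000 zł + 48,000 zł + 37,000 zł = 801,000 zł
  Less exemption 43,000 zł → base 758,000 zł
  758,000 zł × 12% = 90,960 zł

Mainline income levy:
  96,000 zł × 13% = 12,480 zł
  620,000 zł × 27% = 167,400 zł
  → 179,880 zł

90,960 zł ≤ 179,880 zł, so no add-on is due.

0 zł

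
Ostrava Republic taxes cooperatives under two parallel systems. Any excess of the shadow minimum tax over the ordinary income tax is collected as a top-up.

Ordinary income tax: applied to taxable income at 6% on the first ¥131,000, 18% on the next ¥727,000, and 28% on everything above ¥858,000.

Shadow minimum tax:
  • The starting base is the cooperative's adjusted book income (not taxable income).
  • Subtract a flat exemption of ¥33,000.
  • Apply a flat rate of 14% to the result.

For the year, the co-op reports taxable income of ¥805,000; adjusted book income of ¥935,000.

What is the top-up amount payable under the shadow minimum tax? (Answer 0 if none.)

Ordinary income tax:
  ¥131,000 × 6% = ¥7,860
  ¥674,000 × 18% = ¥121,320
  → ¥129,180

Shadow minimum tax:
  Base (adjusted book income): ¥935,000
  Less exemption ¥33,000 → base ¥902,000
  ¥902,000 × 14% = ¥126,280

¥126,280 ≤ ¥129,180, so no add-on is due.

¥0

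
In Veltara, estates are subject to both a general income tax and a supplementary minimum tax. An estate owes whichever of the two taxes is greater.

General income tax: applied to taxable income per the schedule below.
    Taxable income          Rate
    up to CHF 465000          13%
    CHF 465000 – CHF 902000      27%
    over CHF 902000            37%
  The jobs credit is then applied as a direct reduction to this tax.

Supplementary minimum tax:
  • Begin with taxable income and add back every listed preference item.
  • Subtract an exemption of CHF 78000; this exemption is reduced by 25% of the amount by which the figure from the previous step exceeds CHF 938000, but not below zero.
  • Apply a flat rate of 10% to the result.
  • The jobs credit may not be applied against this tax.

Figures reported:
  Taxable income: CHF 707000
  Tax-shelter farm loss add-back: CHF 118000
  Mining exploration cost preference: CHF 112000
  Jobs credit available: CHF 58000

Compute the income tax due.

Supplementary minimum tax:
  Adjusted income: CHF 707000 + CHF 118000 + CHF 112000 = CHF 937000
  Exemption: CHF 937000 ≤ CHF 938000, so full CHF 78000 applies
  Base: CHF 937000 − CHF 78000 = CHF 859000
  CHF 859000 × 10% = CHF 85900

General income tax:
  CHF 465000 × 13% = CHF 60450
  CHF 242000 × 27% = CHF 65340
  → CHF 125790
  Less jobs credit CHF 58000 → CHF 67790

CHF 85900 > CHF 67790, so the supplementary minimum tax is the binding amount.

CHF 85900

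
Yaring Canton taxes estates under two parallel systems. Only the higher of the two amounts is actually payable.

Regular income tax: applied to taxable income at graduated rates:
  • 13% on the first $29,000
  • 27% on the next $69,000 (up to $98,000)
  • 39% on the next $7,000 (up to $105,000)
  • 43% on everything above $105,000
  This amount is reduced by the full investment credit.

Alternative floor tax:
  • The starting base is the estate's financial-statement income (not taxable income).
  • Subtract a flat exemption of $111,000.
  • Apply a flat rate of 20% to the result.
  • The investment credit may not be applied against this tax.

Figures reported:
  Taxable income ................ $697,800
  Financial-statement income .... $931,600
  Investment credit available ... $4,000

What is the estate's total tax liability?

Regular income tax:
  $29,000 × 13% = $3,770
  $69,000 × 27% = $18,630
  $7,000 × 39% = $2,730
  $592,800 × 43% = $254,904
  → $280,034
  Less investment credit $4,000 → $276,034

Alternative floor tax:
  Base (financial-statement income): $931,600
  Less exemption $111,000 → base $820,600
  $820,600 × 20% = $164,120

$276,034 > $164,120, so the regular income tax governs.

$276,034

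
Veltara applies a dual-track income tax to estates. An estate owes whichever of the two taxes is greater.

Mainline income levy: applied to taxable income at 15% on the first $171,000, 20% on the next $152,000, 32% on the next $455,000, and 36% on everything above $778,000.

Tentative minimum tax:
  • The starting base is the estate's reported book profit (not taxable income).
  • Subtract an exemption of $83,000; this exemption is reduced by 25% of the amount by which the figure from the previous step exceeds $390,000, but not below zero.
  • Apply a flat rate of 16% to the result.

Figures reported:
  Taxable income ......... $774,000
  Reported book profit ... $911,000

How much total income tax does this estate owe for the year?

$200,370

Mainline income levy:
  $171,000 × 15% = $25,650
  $152,000 × 20% = $30,400
  $451,000 × 32% = $144,320
  → $200,370

Tentative minimum tax:
  Base (reported book profit): $911,000
  Exemption: 25% × ($911,000 − $390,000) = $130,250 ≥ $83,000, so the exemption is fully phased out
  Base: $911,000 − $0 = $911,000
  $911,000 × 16% = $145,760

$200,370 > $145,760, so the mainline income levy governs.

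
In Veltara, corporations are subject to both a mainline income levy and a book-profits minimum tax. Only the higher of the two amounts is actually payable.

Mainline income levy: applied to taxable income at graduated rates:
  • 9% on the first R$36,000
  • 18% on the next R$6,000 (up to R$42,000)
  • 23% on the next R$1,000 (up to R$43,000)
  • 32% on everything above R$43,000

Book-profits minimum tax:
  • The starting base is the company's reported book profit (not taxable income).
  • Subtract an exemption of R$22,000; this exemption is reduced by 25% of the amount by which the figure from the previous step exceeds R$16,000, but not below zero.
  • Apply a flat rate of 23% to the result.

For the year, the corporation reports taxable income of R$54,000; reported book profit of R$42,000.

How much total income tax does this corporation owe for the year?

R$8,070

Mainline income levy:
  R$36,000 × 9% = R$3,240
  R$6,000 × 18% = R$1,080
  R$1,000 × 23% = R$230
  R$11,000 × 32% = R$3,520
  → R$8,070

Book-profits minimum tax:
  Base (reported book profit): R$42,000
  Exemption: R$22,000 − 25% × (R$42,000 − R$16,000) = R$22,000 − R$6,500 = R$15,500
  Base: R$42,000 − R$15,500 = R$26,500
  R$26,500 × 23% = R$6,095

R$8,070 > R$6,095, so the mainline income levy governs.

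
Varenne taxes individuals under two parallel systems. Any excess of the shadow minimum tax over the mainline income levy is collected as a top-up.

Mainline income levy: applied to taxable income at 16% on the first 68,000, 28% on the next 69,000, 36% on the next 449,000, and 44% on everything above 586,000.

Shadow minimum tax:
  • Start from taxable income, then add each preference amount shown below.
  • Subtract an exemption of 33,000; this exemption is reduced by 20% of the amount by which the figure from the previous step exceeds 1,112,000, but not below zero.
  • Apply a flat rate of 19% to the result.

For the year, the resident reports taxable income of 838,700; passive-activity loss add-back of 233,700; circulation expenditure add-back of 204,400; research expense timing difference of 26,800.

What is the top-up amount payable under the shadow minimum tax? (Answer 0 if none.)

0

Shadow minimum tax:
  Adjusted income: 838,700 + 233,700 + 204,400 + 26,800 = 1,303,600
  Exemption: 20% × (1,303,600 − 1,112,000) = 38,320 ≥ 33,000, so the exemption is fully phased out
  Base: 1,303,600 − 0 = 1,303,600
  1,303,600 × 19% = 247,684

Mainline income levy:
  68,000 × 16% = 10,880
  69,000 × 28% = 19,320
  449,000 × 36% = 161,640
  252,700 × 44% = 111,188
  → 303,028

247,684 ≤ 303,028, so no add-on is due.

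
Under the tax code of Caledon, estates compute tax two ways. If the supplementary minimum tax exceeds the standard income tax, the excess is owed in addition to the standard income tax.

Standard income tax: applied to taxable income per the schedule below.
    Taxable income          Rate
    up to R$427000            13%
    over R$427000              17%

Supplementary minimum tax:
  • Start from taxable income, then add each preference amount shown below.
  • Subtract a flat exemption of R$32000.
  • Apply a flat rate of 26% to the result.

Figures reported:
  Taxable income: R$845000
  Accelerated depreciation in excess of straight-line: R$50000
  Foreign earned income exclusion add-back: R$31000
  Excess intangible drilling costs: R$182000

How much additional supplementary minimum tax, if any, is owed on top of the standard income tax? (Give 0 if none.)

R$153190

Standard income tax:
  R$427000 × 13% = R$55510
  R$418000 × 17% = R$71060
  → R$126570

Supplementary minimum tax:
  Adjusted income: R$845000 + R$50000 + R$31000 + R$182000 = R$1108000
  Less exemption R$32000 → base R$1076000
  R$1076000 × 26% = R$279760

Excess of supplementary minimum tax over standard income tax: R$279760 − R$126570 = R$153190.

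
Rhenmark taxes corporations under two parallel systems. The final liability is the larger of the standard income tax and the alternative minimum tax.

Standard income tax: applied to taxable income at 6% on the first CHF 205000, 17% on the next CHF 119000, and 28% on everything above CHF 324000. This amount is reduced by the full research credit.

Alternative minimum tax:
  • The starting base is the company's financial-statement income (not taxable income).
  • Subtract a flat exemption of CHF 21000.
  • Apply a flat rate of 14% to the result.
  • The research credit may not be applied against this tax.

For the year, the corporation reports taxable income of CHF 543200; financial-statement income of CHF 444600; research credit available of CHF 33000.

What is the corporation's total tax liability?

Alternative minimum tax:
  Base (financial-statement income): CHF 444600
  Less exemption CHF 21000 → base CHF 423600
  CHF 423600 × 14% = CHF 59304

Standard income tax:
  CHF 205000 × 6% = CHF 12300
  CHF 119000 × 17% = CHF 20230
  CHF 219200 × 28% = CHF 61376
  → CHF 93906
  Less research credit CHF 33000 → CHF 60906

CHF 60906 > CHF 59304, so the standard income tax governs.

CHF 60906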